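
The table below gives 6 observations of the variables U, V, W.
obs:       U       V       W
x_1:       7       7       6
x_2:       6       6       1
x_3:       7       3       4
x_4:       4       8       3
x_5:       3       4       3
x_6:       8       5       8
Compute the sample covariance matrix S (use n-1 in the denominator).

Step 1 — column means:
  mean(U) = (7 + 6 + 7 + 4 + 3 + 8) / 6 = 35/6 = 5.8333
  mean(V) = (7 + 6 + 3 + 8 + 4 + 5) / 6 = 33/6 = 5.5
  mean(W) = (6 + 1 + 4 + 3 + 3 + 8) / 6 = 25/6 = 4.1667

Step 2 — sample covariance S[i,j] = (1/(n-1)) · Σ_k (x_{k,i} - mean_i) · (x_{k,j} - mean_j), with n-1 = 5.
  S[U,U] = ((1.1667)·(1.1667) + (0.1667)·(0.1667) + (1.1667)·(1.1667) + (-1.8333)·(-1.8333) + (-2.8333)·(-2.8333) + (2.1667)·(2.1667)) / 5 = 18.8333/5 = 3.7667
  S[U,V] = ((1.1667)·(1.5) + (0.1667)·(0.5) + (1.1667)·(-2.5) + (-1.8333)·(2.5) + (-2.8333)·(-1.5) + (2.1667)·(-0.5)) / 5 = -2.5/5 = -0.5
  S[U,W] = ((1.1667)·(1.8333) + (0.1667)·(-3.1667) + (1.1667)·(-0.1667) + (-1.8333)·(-1.1667) + (-2.8333)·(-1.1667) + (2.1667)·(3.8333)) / 5 = 15.1667/5 = 3.0333
  S[V,V] = ((1.5)·(1.5) + (0.5)·(0.5) + (-2.5)·(-2.5) + (2.5)·(2.5) + (-1.5)·(-1.5) + (-0.5)·(-0.5)) / 5 = 17.5/5 = 3.5
  S[V,W] = ((1.5)·(1.8333) + (0.5)·(-3.1667) + (-2.5)·(-0.1667) + (2.5)·(-1.1667) + (-1.5)·(-1.1667) + (-0.5)·(3.8333)) / 5 = -1.5/5 = -0.3
  S[W,W] = ((1.8333)·(1.8333) + (-3.1667)·(-3.1667) + (-0.1667)·(-0.1667) + (-1.1667)·(-1.1667) + (-1.1667)·(-1.1667) + (3.8333)·(3.8333)) / 5 = 30.8333/5 = 6.1667

S is symmetric (S[j,i] = S[i,j]). Assembling:

S = [[3.7667, -0.5, 3.0333],
 [-0.5, 3.5, -0.3],
 [3.0333, -0.3, 6.1667]]


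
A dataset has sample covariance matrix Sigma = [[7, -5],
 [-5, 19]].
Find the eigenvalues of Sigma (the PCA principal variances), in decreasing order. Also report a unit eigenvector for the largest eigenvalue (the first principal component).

Step 1 — characteristic polynomial of 2×2 Sigma:
  det(Sigma - λI) = λ² - trace · λ + det = 0.
  trace = 7 + 19 = 26, det = 7·19 - (-5)² = 108.
Step 2 — discriminant:
  Δ = trace² - 4·det = 676 - 432 = 244.
Step 3 — eigenvalues:
  λ = (trace ± √Δ)/2 = (26 ± 15.6205)/2,
  λ_1 = 20.8102,  λ_2 = 5.1898.

Step 4 — unit eigenvector for λ_1: solve (Sigma - λ_1 I)v = 0. First row:
  (7 - 20.8102)·v_x + (-5)·v_y = 0, i.e. (-13.8102)·v_x + (-5)·v_y = 0,
  so v ∝ (b, λ_1 - a) = (-5, 13.8102); multiply by -1 so the first entry is positive: u = (5, -13.8102).
  ||u|| = √((5)² + (-13.8102)²) = √(215.723) ≈ 14.6875,
  v_1 = u/||u|| ≈ (0.3404, -0.9403) (||v_1|| = 1).

λ_1 = 20.8102,  λ_2 = 5.1898;  v_1 ≈ (0.3404, -0.9403)


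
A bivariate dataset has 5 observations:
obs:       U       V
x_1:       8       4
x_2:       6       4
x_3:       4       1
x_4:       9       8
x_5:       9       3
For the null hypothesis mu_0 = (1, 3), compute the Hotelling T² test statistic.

Step 1 — sample mean vector:
  mean(U) = (8 + 6 + 4 + 9 + 9) / 5 = 36/5 = 7.2
  mean(V) = (4 + 4 + 1 + 8 + 3) / 5 = 20/5 = 4
  x̄ = (7.2, 4),  deviation x̄ - mu_0 = (7.2, 4) - (1, 3) = (6.2, 1).

Step 2 — sample covariance matrix, S[i,j] = (1/(n-1)) · Σ_k (x_{k,i} - mean_i) · (x_{k,j} - mean_j), divisor n-1 = 4:
  S[U,U] = ((0.8)·(0.8) + (-1.2)·(-1.2) + (-3.2)·(-3.2) + (1.8)·(1.8) + (1.8)·(1.8)) / 4 = 18.8/4 = 4.7
  S[U,V] = ((0.8)·(0) + (-1.2)·(0) + (-3.2)·(-3) + (1.8)·(4) + (1.8)·(-1)) / 4 = 15/4 = 3.75
  S[V,V] = ((0)·(0) + (0)·(0) + (-3)·(-3) + (4)·(4) + (-1)·(-1)) / 4 = 26/4 = 6.5
  S = [[4.7, 3.75],
 [3.75, 6.5]].

Step 3 — invert S. det(S) = 4.7·6.5 - (3.75)² = 16.4875.
  S^{-1} = (1/det) · [[d, -b], [-b, a]] = [[0.3942, -0.2274],
 [-0.2274, 0.2851]].

Step 4 — quadratic form (x̄ - mu_0)^T · S^{-1} · (x̄ - mu_0):
  S^{-1} · (x̄ - mu_0) = (2.2168, -1.1251),
  (x̄ - mu_0)^T · [...] = (6.2)·(2.2168) + (1)·(-1.1251) = 12.6193.

Step 5 — scale by n: T² = 5 · 12.6193 = 63.0963.

T² ≈ 63.0963


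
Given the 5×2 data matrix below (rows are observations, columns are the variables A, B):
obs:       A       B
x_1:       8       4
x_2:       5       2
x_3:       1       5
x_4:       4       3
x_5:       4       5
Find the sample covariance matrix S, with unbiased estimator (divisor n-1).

Step 1 — column means:
  mean(A) = (8 + 5 + 1 + 4 + 4) / 5 = 22/5 = 4.4
  mean(B) = (4 + 2 + 5 + 3 + 5) / 5 = 19/5 = 3.8

Step 2 — sample covariance S[i,j] = (1/(n-1)) · Σ_k (x_{k,i} - mean_i) · (x_{k,j} - mean_j), with n-1 = 4.
  S[A,A] = ((3.6)·(3.6) + (0.6)·(0.6) + (-3.4)·(-3.4) + (-0.4)·(-0.4) + (-0.4)·(-0.4)) / 4 = 25.2/4 = 6.3
  S[A,B] = ((3.6)·(0.2) + (0.6)·(-1.8) + (-3.4)·(1.2) + (-0.4)·(-0.8) + (-0.4)·(1.2)) / 4 = -4.6/4 = -1.15
  S[B,B] = ((0.2)·(0.2) + (-1.8)·(-1.8) + (1.2)·(1.2) + (-0.8)·(-0.8) + (1.2)·(1.2)) / 4 = 6.8/4 = 1.7

S is symmetric (S[j,i] = S[i,j]). Assembling:

S = [[6.3, -1.15],
 [-1.15, 1.7]]


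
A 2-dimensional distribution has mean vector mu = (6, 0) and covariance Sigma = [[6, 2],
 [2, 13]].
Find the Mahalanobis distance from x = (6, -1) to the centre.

Step 1 — centre the observation: (x - mu) = (0, -1).

Step 2 — invert Sigma. det(Sigma) = 6·13 - (2)² = 74.
  Sigma^{-1} = (1/det) · [[d, -b], [-b, a]] = [[0.1757, -0.027],
 [-0.027, 0.0811]].

Step 3 — form the quadratic (x - mu)^T · Sigma^{-1} · (x - mu):
  Sigma^{-1} · (x - mu) = (0.027, -0.0811).
  (x - mu)^T · [Sigma^{-1} · (x - mu)] = (0)·(0.027) + (-1)·(-0.0811) = 0.0811.

Step 4 — take square root: d = √(0.0811) ≈ 0.2847.

d(x, mu) = √(0.0811) ≈ 0.2847


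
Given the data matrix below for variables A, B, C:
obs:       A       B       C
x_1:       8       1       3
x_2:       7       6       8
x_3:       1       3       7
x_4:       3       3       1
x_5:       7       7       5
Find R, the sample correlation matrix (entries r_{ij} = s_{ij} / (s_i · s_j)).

Step 1 — column means:
  mean(A) = (8 + 7 + 1 + 3 + 7) / 5 = 26/5 = 5.2
  mean(B) = (1 + 6 + 3 + 3 + 7) / 5 = 20/5 = 4
  mean(C) = (3 + 8 + 7 + 1 + 5) / 5 = 24/5 = 4.8

Step 2 — sample variances and covariances s[i,j] = (1/(n-1)) · Σ_k (x_{k,i} - mean_i) · (x_{k,j} - mean_j), with n-1 = 4:
  s[A,A] = ((2.8)·(2.8) + (1.8)·(1.8) + (-4.2)·(-4.2) + (-2.2)·(-2.2) + (1.8)·(1.8)) / 4 = 36.8/4 = 9.2
  s[A,B] = ((2.8)·(-3) + (1.8)·(2) + (-4.2)·(-1) + (-2.2)·(-1) + (1.8)·(3)) / 4 = 7/4 = 1.75
  s[A,C] = ((2.8)·(-1.8) + (1.8)·(3.2) + (-4.2)·(2.2) + (-2.2)·(-3.8) + (1.8)·(0.2)) / 4 = 0.2/4 = 0.05
  s[B,B] = ((-3)·(-3) + (2)·(2) + (-1)·(-1) + (-1)·(-1) + (3)·(3)) / 4 = 24/4 = 6
  s[B,C] = ((-3)·(-1.8) + (2)·(3.2) + (-1)·(2.2) + (-1)·(-3.8) + (3)·(0.2)) / 4 = 14/4 = 3.5
  s[C,C] = ((-1.8)·(-1.8) + (3.2)·(3.2) + (2.2)·(2.2) + (-3.8)·(-3.8) + (0.2)·(0.2)) / 4 = 32.8/4 = 8.2
  Sample standard deviations s_i = √(s[i,i]):
  s(A) = √(9.2) = 3.0332
  s(B) = √(6) = 2.4495
  s(C) = √(8.2) = 2.8636

Step 3 — r_{ij} = s_{ij} / (s_i · s_j):
  r[A,A] = 1 (diagonal).
  r[A,B] = 1.75 / (3.0332 · 2.4495) = 1.75 / 7.4297 = 0.2355
  r[A,C] = 0.05 / (3.0332 · 2.8636) = 0.05 / 8.6856 = 0.0058
  r[B,B] = 1 (diagonal).
  r[B,C] = 3.5 / (2.4495 · 2.8636) = 3.5 / 7.0143 = 0.499
  r[C,C] = 1 (diagonal).

R is symmetric with unit diagonal. Assembling:

R = [[1, 0.2355, 0.0058],
 [0.2355, 1, 0.499],
 [0.0058, 0.499, 1]]


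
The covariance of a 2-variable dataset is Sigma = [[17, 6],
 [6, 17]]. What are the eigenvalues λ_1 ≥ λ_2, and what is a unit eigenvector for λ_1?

Step 1 — characteristic polynomial of 2×2 Sigma:
  det(Sigma - λI) = λ² - trace · λ + det = 0.
  trace = 17 + 17 = 34, det = 17·17 - (6)² = 253.
Step 2 — discriminant:
  Δ = trace² - 4·det = 1156 - 1012 = 144.
Step 3 — eigenvalues:
  λ = (trace ± √Δ)/2 = (34 ± 12)/2,
  λ_1 = 23,  λ_2 = 11.

Step 4 — unit eigenvector for λ_1: solve (Sigma - λ_1 I)v = 0. First row:
  (17 - 23)·v_x + (6)·v_y = 0, i.e. (-6)·v_x + (6)·v_y = 0,
  so v ∝ (b, λ_1 - a) = (6, 6) = u.
  ||u|| = √((6)² + (6)²) = √(72) ≈ 8.4853,
  v_1 = u/||u|| ≈ (0.7071, 0.7071) (||v_1|| = 1).

λ_1 = 23,  λ_2 = 11;  v_1 ≈ (0.7071, 0.7071)


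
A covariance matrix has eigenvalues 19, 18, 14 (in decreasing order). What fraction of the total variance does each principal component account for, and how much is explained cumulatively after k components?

Step 1 — total variance = trace(Sigma) = Σ λ_i = 19 + 18 + 14 = 51.

Step 2 — fraction explained by component i = λ_i / Σ λ:
  PC1: 19/51 = 0.3725
  PC2: 18/51 = 0.3529
  PC3: 14/51 = 0.2745

Step 3 — cumulative fraction after k components = (λ_1 + ... + λ_k) / Σ λ:
  k = 1: 19/51 = 0.3725
  k = 2: (19 + 18)/51 = 37/51 = 0.7255
  k = 3: (19 + 18 + 14)/51 = 51/51 = 1

Summary (fraction, with percent):

explained: PC1 0.3725 (37.25%), PC2 0.3529 (35.29%), PC3 0.2745 (27.45%);  cumulative: 0.3725, 0.7255, 1


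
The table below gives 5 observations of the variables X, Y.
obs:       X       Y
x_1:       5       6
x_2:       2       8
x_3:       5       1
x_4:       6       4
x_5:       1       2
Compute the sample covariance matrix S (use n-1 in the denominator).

Step 1 — column means:
  mean(X) = (5 + 2 + 5 + 6 + 1) / 5 = 19/5 = 3.8
  mean(Y) = (6 + 8 + 1 + 4 + 2) / 5 = 21/5 = 4.2

Step 2 — sample covariance S[i,j] = (1/(n-1)) · Σ_k (x_{k,i} - mean_i) · (x_{k,j} - mean_j), with n-1 = 4.
  S[X,X] = ((1.2)·(1.2) + (-1.8)·(-1.8) + (1.2)·(1.2) + (2.2)·(2.2) + (-2.8)·(-2.8)) / 4 = 18.8/4 = 4.7
  S[X,Y] = ((1.2)·(1.8) + (-1.8)·(3.8) + (1.2)·(-3.2) + (2.2)·(-0.2) + (-2.8)·(-2.2)) / 4 = -2.8/4 = -0.7
  S[Y,Y] = ((1.8)·(1.8) + (3.8)·(3.8) + (-3.2)·(-3.2) + (-0.2)·(-0.2) + (-2.2)·(-2.2)) / 4 = 32.8/4 = 8.2

S is symmetric (S[j,i] = S[i,j]). Assembling:

S = [[4.7, -0.7],
 [-0.7, 8.2]]


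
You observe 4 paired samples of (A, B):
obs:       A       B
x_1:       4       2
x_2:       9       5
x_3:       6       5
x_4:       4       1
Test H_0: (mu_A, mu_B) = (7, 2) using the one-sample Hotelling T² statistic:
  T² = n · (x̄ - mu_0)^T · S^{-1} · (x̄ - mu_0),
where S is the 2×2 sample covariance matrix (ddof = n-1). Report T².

Step 1 — sample mean vector:
  mean(A) = (4 + 9 + 6 + 4) / 4 = 23/4 = 5.75
  mean(B) = (2 + 5 + 5 + 1) / 4 = 13/4 = 3.25
  x̄ = (5.75, 3.25),  deviation x̄ - mu_0 = (5.75, 3.25) - (7, 2) = (-1.25, 1.25).

Step 2 — sample covariance matrix, S[i,j] = (1/(n-1)) · Σ_k (x_{k,i} - mean_i) · (x_{k,j} - mean_j), divisor n-1 = 3:
  S[A,A] = ((-1.75)·(-1.75) + (3.25)·(3.25) + (0.25)·(0.25) + (-1.75)·(-1.75)) / 3 = 16.75/3 = 5.5833
  S[A,B] = ((-1.75)·(-1.25) + (3.25)·(1.75) + (0.25)·(1.75) + (-1.75)·(-2.25)) / 3 = 12.25/3 = 4.0833
  S[B,B] = ((-1.25)·(-1.25) + (1.75)·(1.75) + (1.75)·(1.75) + (-2.25)·(-2.25)) / 3 = 12.75/3 = 4.25
  S = [[5.5833, 4.0833],
 [4.0833, 4.25]].

Step 3 — invert S. det(S) = 5.5833·4.25 - (4.0833)² = 7.0556.
  S^{-1} = (1/det) · [[d, -b], [-b, a]] = [[0.6024, -0.5787],
 [-0.5787, 0.7913]].

Step 4 — quadratic form (x̄ - mu_0)^T · S^{-1} · (x̄ - mu_0):
  S^{-1} · (x̄ - mu_0) = (-1.4764, 1.7126),
  (x̄ - mu_0)^T · [...] = (-1.25)·(-1.4764) + (1.25)·(1.7126) = 3.9862.

Step 5 — scale by n: T² = 4 · 3.9862 = 15.9449.

T² ≈ 15.9449


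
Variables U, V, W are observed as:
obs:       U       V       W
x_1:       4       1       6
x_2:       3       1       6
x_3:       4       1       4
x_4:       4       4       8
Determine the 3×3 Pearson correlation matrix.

Step 1 — column means:
  mean(U) = (4 + 3 + 4 + 4) / 4 = 15/4 = 3.75
  mean(V) = (1 + 1 + 1 + 4) / 4 = 7/4 = 1.75
  mean(W) = (6 + 6 + 4 + 8) / 4 = 24/4 = 6

Step 2 — sample variances and covariances s[i,j] = (1/(n-1)) · Σ_k (x_{k,i} - mean_i) · (x_{k,j} - mean_j), with n-1 = 3:
  s[U,U] = ((0.25)·(0.25) + (-0.75)·(-0.75) + (0.25)·(0.25) + (0.25)·(0.25)) / 3 = 0.75/3 = 0.25
  s[U,V] = ((0.25)·(-0.75) + (-0.75)·(-0.75) + (0.25)·(-0.75) + (0.25)·(2.25)) / 3 = 0.75/3 = 0.25
  s[U,W] = ((0.25)·(0) + (-0.75)·(0) + (0.25)·(-2) + (0.25)·(2)) / 3 = 0/3 = 0
  s[V,V] = ((-0.75)·(-0.75) + (-0.75)·(-0.75) + (-0.75)·(-0.75) + (2.25)·(2.25)) / 3 = 6.75/3 = 2.25
  s[V,W] = ((-0.75)·(0) + (-0.75)·(0) + (-0.75)·(-2) + (2.25)·(2)) / 3 = 6/3 = 2
  s[W,W] = ((0)·(0) + (0)·(0) + (-2)·(-2) + (2)·(2)) / 3 = 8/3 = 2.6667
  Sample standard deviations s_i = √(s[i,i]):
  s(U) = √(0.25) = 0.5
  s(V) = √(2.25) = 1.5
  s(W) = √(2.6667) = 1.633

Step 3 — r_{ij} = s_{ij} / (s_i · s_j):
  r[U,U] = 1 (diagonal).
  r[U,V] = 0.25 / (0.5 · 1.5) = 0.25 / 0.75 = 0.3333
  r[U,W] = 0 / (0.5 · 1.633) = 0 / 0.8165 = 0
  r[V,V] = 1 (diagonal).
  r[V,W] = 2 / (1.5 · 1.633) = 2 / 2.4495 = 0.8165
  r[W,W] = 1 (diagonal).

R is symmetric with unit diagonal. Assembling:

R = [[1, 0.3333, 0],
 [0.3333, 1, 0.8165],
 [0, 0.8165, 1]]


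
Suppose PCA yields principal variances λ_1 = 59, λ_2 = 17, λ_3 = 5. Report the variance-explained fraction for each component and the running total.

Step 1 — total variance = trace(Sigma) = Σ λ_i = 59 + 17 + 5 = 81.

Step 2 — fraction explained by component i = λ_i / Σ λ:
  PC1: 59/81 = 0.7284
  PC2: 17/81 = 0.2099
  PC3: 5/81 = 0.0617

Step 3 — cumulative fraction after k components = (λ_1 + ... + λ_k) / Σ λ:
  k = 1: 59/81 = 0.7284
  k = 2: (59 + 17)/81 = 76/81 = 0.9383
  k = 3: (59 + 17 + 5)/81 = 81/81 = 1

Summary (fraction, with percent):

explained: PC1 0.7284 (72.84%), PC2 0.2099 (20.99%), PC3 0.0617 (6.17%);  cumulative: 0.7284, 0.9383, 1


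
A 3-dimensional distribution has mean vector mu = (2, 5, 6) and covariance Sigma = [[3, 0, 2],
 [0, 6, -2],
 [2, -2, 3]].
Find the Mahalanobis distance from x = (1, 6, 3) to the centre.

Step 1 — centre the observation: (x - mu) = (-1, 1, -3).

Step 2 — invert Sigma (cofactor / det for 3×3, or solve directly):
  Sigma^{-1} = [[0.7778, -0.2222, -0.6667],
 [-0.2222, 0.2778, 0.3333],
 [-0.6667, 0.3333, 1]].

Step 3 — form the quadratic (x - mu)^T · Sigma^{-1} · (x - mu):
  Sigma^{-1} · (x - mu) = (1, -0.5, -2).
  (x - mu)^T · [Sigma^{-1} · (x - mu)] = (-1)·(1) + (1)·(-0.5) + (-3)·(-2) = 4.5.

Step 4 — take square root: d = √(4.5) ≈ 2.1213.

d(x, mu) = √(4.5) ≈ 2.1213


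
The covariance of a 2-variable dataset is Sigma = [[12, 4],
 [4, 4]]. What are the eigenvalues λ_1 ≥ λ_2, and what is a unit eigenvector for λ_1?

Step 1 — characteristic polynomial of 2×2 Sigma:
  det(Sigma - λI) = λ² - trace · λ + det = 0.
  trace = 12 + 4 = 16, det = 12·4 - (4)² = 32.
Step 2 — discriminant:
  Δ = trace² - 4·det = 256 - 128 = 128.
Step 3 — eigenvalues:
  λ = (trace ± √Δ)/2 = (16 ± 11.3137)/2,
  λ_1 = 13.6569,  λ_2 = 2.3431.

Step 4 — unit eigenvector for λ_1: solve (Sigma - λ_1 I)v = 0. First row:
  (12 - 13.6569)·v_x + (4)·v_y = 0, i.e. (-1.6569)·v_x + (4)·v_y = 0,
  so v ∝ (b, λ_1 - a) = (4, 1.6569) = u.
  ||u|| = √((4)² + (1.6569)²) = √(18.7452) ≈ 4.3296,
  v_1 = u/||u|| ≈ (0.9239, 0.3827) (||v_1|| = 1).

λ_1 = 13.6569,  λ_2 = 2.3431;  v_1 ≈ (0.9239, 0.3827)


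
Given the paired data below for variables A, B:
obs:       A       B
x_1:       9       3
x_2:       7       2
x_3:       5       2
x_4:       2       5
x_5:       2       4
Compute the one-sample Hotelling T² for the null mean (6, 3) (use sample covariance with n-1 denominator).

Step 1 — sample mean vector:
  mean(A) = (9 + 7 + 5 + 2 + 2) / 5 = 25/5 = 5
  mean(B) = (3 + 2 + 2 + 5 + 4) / 5 = 16/5 = 3.2
  x̄ = (5, 3.2),  deviation x̄ - mu_0 = (5, 3.2) - (6, 3) = (-1, 0.2).

Step 2 — sample covariance matrix, S[i,j] = (1/(n-1)) · Σ_k (x_{k,i} - mean_i) · (x_{k,j} - mean_j), divisor n-1 = 4:
  S[A,A] = ((4)·(4) + (2)·(2) + (0)·(0) + (-3)·(-3) + (-3)·(-3)) / 4 = 38/4 = 9.5
  S[A,B] = ((4)·(-0.2) + (2)·(-1.2) + (0)·(-1.2) + (-3)·(1.8) + (-3)·(0.8)) / 4 = -11/4 = -2.75
  S[B,B] = ((-0.2)·(-0.2) + (-1.2)·(-1.2) + (-1.2)·(-1.2) + (1.8)·(1.8) + (0.8)·(0.8)) / 4 = 6.8/4 = 1.7
  S = [[9.5, -2.75],
 [-2.75, 1.7]].

Step 3 — invert S. det(S) = 9.5·1.7 - (-2.75)² = 8.5875.
  S^{-1} = (1/det) · [[d, -b], [-b, a]] = [[0.198, 0.3202],
 [0.3202, 1.1063]].

Step 4 — quadratic form (x̄ - mu_0)^T · S^{-1} · (x̄ - mu_0):
  S^{-1} · (x̄ - mu_0) = (-0.1339, -0.099),
  (x̄ - mu_0)^T · [...] = (-1)·(-0.1339) + (0.2)·(-0.099) = 0.1141.

Step 5 — scale by n: T² = 5 · 0.1141 = 0.5706.

T² ≈ 0.5706


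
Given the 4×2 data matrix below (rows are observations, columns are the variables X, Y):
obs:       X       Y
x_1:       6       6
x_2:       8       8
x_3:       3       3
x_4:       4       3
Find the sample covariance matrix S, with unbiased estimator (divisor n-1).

Step 1 — column means:
  mean(X) = (6 + 8 + 3 + 4) / 4 = 21/4 = 5.25
  mean(Y) = (6 + 8 + 3 + 3) / 4 = 20/4 = 5

Step 2 — sample covariance S[i,j] = (1/(n-1)) · Σ_k (x_{k,i} - mean_i) · (x_{k,j} - mean_j), with n-1 = 3.
  S[X,X] = ((0.75)·(0.75) + (2.75)·(2.75) + (-2.25)·(-2.25) + (-1.25)·(-1.25)) / 3 = 14.75/3 = 4.9167
  S[X,Y] = ((0.75)·(1) + (2.75)·(3) + (-2.25)·(-2) + (-1.25)·(-2)) / 3 = 16/3 = 5.3333
  S[Y,Y] = ((1)·(1) + (3)·(3) + (-2)·(-2) + (-2)·(-2)) / 3 = 18/3 = 6

S is symmetric (S[j,i] = S[i,j]). Assembling:

S = [[4.9167, 5.3333],
 [5.3333, 6]]


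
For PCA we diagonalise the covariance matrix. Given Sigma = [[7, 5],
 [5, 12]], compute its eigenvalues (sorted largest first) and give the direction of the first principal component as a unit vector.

Step 1 — characteristic polynomial of 2×2 Sigma:
  det(Sigma - λI) = λ² - trace · λ + det = 0.
  trace = 7 + 12 = 19, det = 7·12 - (5)² = 59.
Step 2 — discriminant:
  Δ = trace² - 4·det = 361 - 236 = 125.
Step 3 — eigenvalues:
  λ = (trace ± √Δ)/2 = (19 ± 11.1803)/2,
  λ_1 = 15.0902,  λ_2 = 3.9098.

Step 4 — unit eigenvector for λ_1: solve (Sigma - λ_1 I)v = 0. First row:
  (7 - 15.0902)·v_x + (5)·v_y = 0, i.e. (-8.0902)·v_x + (5)·v_y = 0,
  so v ∝ (b, λ_1 - a) = (5, 8.0902) = u.
  ||u|| = √((5)² + (8.0902)²) = √(90.4508) ≈ 9.5106,
  v_1 = u/||u|| ≈ (0.5257, 0.8507) (||v_1|| = 1).

λ_1 = 15.0902,  λ_2 = 3.9098;  v_1 ≈ (0.5257, 0.8507)


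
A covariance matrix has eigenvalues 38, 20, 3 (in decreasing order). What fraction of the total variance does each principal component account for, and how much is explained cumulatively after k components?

Step 1 — total variance = trace(Sigma) = Σ λ_i = 38 + 20 + 3 = 61.

Step 2 — fraction explained by component i = λ_i / Σ λ:
  PC1: 38/61 = 0.623
  PC2: 20/61 = 0.3279
  PC3: 3/61 = 0.0492

Step 3 — cumulative fraction after k components = (λ_1 + ... + λ_k) / Σ λ:
  k = 1: 38/61 = 0.623
  k = 2: (38 + 20)/61 = 58/61 = 0.9508
  k = 3: (38 + 20 + 3)/61 = 61/61 = 1

Summary (fraction, with percent):

explained: PC1 0.623 (62.3%), PC2 0.3279 (32.79%), PC3 0.0492 (4.92%);  cumulative: 0.623, 0.9508, 1


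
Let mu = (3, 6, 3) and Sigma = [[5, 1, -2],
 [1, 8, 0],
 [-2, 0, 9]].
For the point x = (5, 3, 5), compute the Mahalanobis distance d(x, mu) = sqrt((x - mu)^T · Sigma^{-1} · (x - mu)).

Step 1 — centre the observation: (x - mu) = (2, -3, 2).

Step 2 — invert Sigma (cofactor / det for 3×3, or solve directly):
  Sigma^{-1} = [[0.2257, -0.0282, 0.0502],
 [-0.0282, 0.1285, -0.0063],
 [0.0502, -0.0063, 0.1223]].

Step 3 — form the quadratic (x - mu)^T · Sigma^{-1} · (x - mu):
  Sigma^{-1} · (x - mu) = (0.6364, -0.4545, 0.3636).
  (x - mu)^T · [Sigma^{-1} · (x - mu)] = (2)·(0.6364) + (-3)·(-0.4545) + (2)·(0.3636) = 3.3636.

Step 4 — take square root: d = √(3.3636) ≈ 1.834.

d(x, mu) = √(3.3636) ≈ 1.834


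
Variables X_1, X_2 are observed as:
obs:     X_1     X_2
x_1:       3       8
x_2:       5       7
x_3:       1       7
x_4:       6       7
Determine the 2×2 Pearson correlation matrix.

Step 1 — column means:
  mean(X_1) = (3 + 5 + 1 + 6) / 4 = 15/4 = 3.75
  mean(X_2) = (8 + 7 + 7 + 7) / 4 = 29/4 = 7.25

Step 2 — sample variances and covariances s[i,j] = (1/(n-1)) · Σ_k (x_{k,i} - mean_i) · (x_{k,j} - mean_j), with n-1 = 3:
  s[X_1,X_1] = ((-0.75)·(-0.75) + (1.25)·(1.25) + (-2.75)·(-2.75) + (2.25)·(2.25)) / 3 = 14.75/3 = 4.9167
  s[X_1,X_2] = ((-0.75)·(0.75) + (1.25)·(-0.25) + (-2.75)·(-0.25) + (2.25)·(-0.25)) / 3 = -0.75/3 = -0.25
  s[X_2,X_2] = ((0.75)·(0.75) + (-0.25)·(-0.25) + (-0.25)·(-0.25) + (-0.25)·(-0.25)) / 3 = 0.75/3 = 0.25
  Sample standard deviations s_i = √(s[i,i]):
  s(X_1) = √(4.9167) = 2.2174
  s(X_2) = √(0.25) = 0.5

Step 3 — r_{ij} = s_{ij} / (s_i · s_j):
  r[X_1,X_1] = 1 (diagonal).
  r[X_1,X_2] = -0.25 / (2.2174 · 0.5) = -0.25 / 1.1087 = -0.2255
  r[X_2,X_2] = 1 (diagonal).

R is symmetric with unit diagonal. Assembling:

R = [[1, -0.2255],
 [-0.2255, 1]]


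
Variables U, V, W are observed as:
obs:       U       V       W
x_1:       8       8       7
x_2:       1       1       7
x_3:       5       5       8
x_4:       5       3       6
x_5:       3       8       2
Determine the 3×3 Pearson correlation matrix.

Step 1 — column means:
  mean(U) = (8 + 1 + 5 + 5 + 3) / 5 = 22/5 = 4.4
  mean(V) = (8 + 1 + 5 + 3 + 8) / 5 = 25/5 = 5
  mean(W) = (7 + 7 + 8 + 6 + 2) / 5 = 30/5 = 6

Step 2 — sample variances and covariances s[i,j] = (1/(n-1)) · Σ_k (x_{k,i} - mean_i) · (x_{k,j} - mean_j), with n-1 = 4:
  s[U,U] = ((3.6)·(3.6) + (-3.4)·(-3.4) + (0.6)·(0.6) + (0.6)·(0.6) + (-1.4)·(-1.4)) / 4 = 27.2/4 = 6.8
  s[U,V] = ((3.6)·(3) + (-3.4)·(-4) + (0.6)·(0) + (0.6)·(-2) + (-1.4)·(3)) / 4 = 19/4 = 4.75
  s[U,W] = ((3.6)·(1) + (-3.4)·(1) + (0.6)·(2) + (0.6)·(0) + (-1.4)·(-4)) / 4 = 7/4 = 1.75
  s[V,V] = ((3)·(3) + (-4)·(-4) + (0)·(0) + (-2)·(-2) + (3)·(3)) / 4 = 38/4 = 9.5
  s[V,W] = ((3)·(1) + (-4)·(1) + (0)·(2) + (-2)·(0) + (3)·(-4)) / 4 = -13/4 = -3.25
  s[W,W] = ((1)·(1) + (1)·(1) + (2)·(2) + (0)·(0) + (-4)·(-4)) / 4 = 22/4 = 5.5
  Sample standard deviations s_i = √(s[i,i]):
  s(U) = √(6.8) = 2.6077
  s(V) = √(9.5) = 3.0822
  s(W) = √(5.5) = 2.3452

Step 3 — r_{ij} = s_{ij} / (s_i · s_j):
  r[U,U] = 1 (diagonal).
  r[U,V] = 4.75 / (2.6077 · 3.0822) = 4.75 / 8.0374 = 0.591
  r[U,W] = 1.75 / (2.6077 · 2.3452) = 1.75 / 6.1156 = 0.2862
  r[V,V] = 1 (diagonal).
  r[V,W] = -3.25 / (3.0822 · 2.3452) = -3.25 / 7.2284 = -0.4496
  r[W,W] = 1 (diagonal).

R is symmetric with unit diagonal. Assembling:

R = [[1, 0.591, 0.2862],
 [0.591, 1, -0.4496],
 [0.2862, -0.4496, 1]]


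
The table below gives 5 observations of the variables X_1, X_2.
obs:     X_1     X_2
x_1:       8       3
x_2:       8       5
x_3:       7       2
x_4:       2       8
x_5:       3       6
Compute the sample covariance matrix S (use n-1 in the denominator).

Step 1 — column means:
  mean(X_1) = (8 + 8 + 7 + 2 + 3) / 5 = 28/5 = 5.6
  mean(X_2) = (3 + 5 + 2 + 8 + 6) / 5 = 24/5 = 4.8

Step 2 — sample covariance S[i,j] = (1/(n-1)) · Σ_k (x_{k,i} - mean_i) · (x_{k,j} - mean_j), with n-1 = 4.
  S[X_1,X_1] = ((2.4)·(2.4) + (2.4)·(2.4) + (1.4)·(1.4) + (-3.6)·(-3.6) + (-2.6)·(-2.6)) / 4 = 33.2/4 = 8.3
  S[X_1,X_2] = ((2.4)·(-1.8) + (2.4)·(0.2) + (1.4)·(-2.8) + (-3.6)·(3.2) + (-2.6)·(1.2)) / 4 = -22.4/4 = -5.6
  S[X_2,X_2] = ((-1.8)·(-1.8) + (0.2)·(0.2) + (-2.8)·(-2.8) + (3.2)·(3.2) + (1.2)·(1.2)) / 4 = 22.8/4 = 5.7

S is symmetric (S[j,i] = S[i,j]). Assembling:

S = [[8.3, -5.6],
 [-5.6, 5.7]]


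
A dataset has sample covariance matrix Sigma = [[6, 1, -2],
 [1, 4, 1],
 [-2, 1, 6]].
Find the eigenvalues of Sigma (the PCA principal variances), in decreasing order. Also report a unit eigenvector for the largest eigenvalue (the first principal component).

Step 1 — characteristic polynomial p(λ) = det(λI - Sigma) = λ³ - tr·λ² + c_1·λ - det, where tr = trace, c_1 = sum of the principal 2×2 minors, det = det(Sigma):
  tr = 6 + 4 + 6 = 16,
  c_1 = (6·4 - (1)²) + (6·6 - (-2)²) + (4·6 - (1)²) = 23 + 32 + 23 = 78,
  det = 6·(4·6 - (1)²) - (1)·((1)·6 - (1)·(-2)) + (-2)·((1)·(1) - 4·(-2)) = 6·(23) - (1)·(8) + (-2)·(9) = 112.
  So p(λ) = λ³ - 16λ² + 78λ - 112.
Step 2 — look for an integer root (rational root theorem: any rational root is an integer divisor of 112). Testing λ = 8:
  p(8) = 512 - 1024 + 624 - 112 = 0  ✓
  Dividing out (λ - 8): p(λ) = (λ - 8)(λ² - 8λ + 14).
Step 3 — remaining eigenvalues from the quadratic λ² - 8λ + 14 = 0:
  Δ = 8² - 4·14 = 64 - 56 = 8,  λ = (8 ± √8)/2 = (8 ± 2.8284)/2 ≈ 5.4142 or 2.5858.
  Sorted: λ_1 = 8,  λ_2 = 5.4142,  λ_3 = 2.5858  (check: sum = 16 = tr ✓).

Step 4 — unit eigenvector for λ_1 = 8: v spans the null space of (Sigma - λ_1 I), whose rows are
  r_1 = (-2, 1, -2),  r_2 = (1, -4, 1),  r_3 = (-2, 1, -2).
  v is orthogonal to every row, so take v ∝ r_1 × r_2 = ((1)·(1) - (-2)·(-4), (-2)·(1) - (-2)·(1), (-2)·(-4) - (1)·(1)) = (-7, 0, 7).
  Rescale (divide by 7; multiply by -1 so the first nonzero entry is positive): u = (1, 0, -1).
  ||u|| = √((1)² + (0)² + (-1)²) = √(2) ≈ 1.4142,  v_1 = u/||u|| ≈ (0.7071, 0, -0.7071) (||v_1|| = 1).

λ_1 = 8,  λ_2 = 5.4142,  λ_3 = 2.5858;  v_1 ≈ (0.7071, 0, -0.7071)


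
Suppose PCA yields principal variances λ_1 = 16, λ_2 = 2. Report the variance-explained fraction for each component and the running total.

Step 1 — total variance = trace(Sigma) = Σ λ_i = 16 + 2 = 18.

Step 2 — fraction explained by component i = λ_i / Σ λ:
  PC1: 16/18 = 0.8889
  PC2: 2/18 = 0.1111

Step 3 — cumulative fraction after k components = (λ_1 + ... + λ_k) / Σ λ:
  k = 1: 16/18 = 0.8889
  k = 2: (16 + 2)/18 = 18/18 = 1

Summary (fraction, with percent):

explained: PC1 0.8889 (88.89%), PC2 0.1111 (11.11%);  cumulative: 0.8889, 1


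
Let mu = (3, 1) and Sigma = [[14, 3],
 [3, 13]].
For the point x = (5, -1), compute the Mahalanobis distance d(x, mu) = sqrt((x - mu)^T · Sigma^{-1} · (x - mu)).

Step 1 — centre the observation: (x - mu) = (2, -2).

Step 2 — invert Sigma. det(Sigma) = 14·13 - (3)² = 173.
  Sigma^{-1} = (1/det) · [[d, -b], [-b, a]] = [[0.0751, -0.0173],
 [-0.0173, 0.0809]].

Step 3 — form the quadratic (x - mu)^T · Sigma^{-1} · (x - mu):
  Sigma^{-1} · (x - mu) = (0.185, -0.1965).
  (x - mu)^T · [Sigma^{-1} · (x - mu)] = (2)·(0.185) + (-2)·(-0.1965) = 0.763.

Step 4 — take square root: d = √(0.763) ≈ 0.8735.

d(x, mu) = √(0.763) ≈ 0.8735


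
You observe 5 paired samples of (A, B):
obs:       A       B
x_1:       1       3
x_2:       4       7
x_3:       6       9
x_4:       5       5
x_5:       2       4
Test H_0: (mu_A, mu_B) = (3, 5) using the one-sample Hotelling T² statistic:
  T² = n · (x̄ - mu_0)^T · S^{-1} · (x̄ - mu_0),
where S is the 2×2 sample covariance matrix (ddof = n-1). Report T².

Step 1 — sample mean vector:
  mean(A) = (1 + 4 + 6 + 5 + 2) / 5 = 18/5 = 3.6
  mean(B) = (3 + 7 + 9 + 5 + 4) / 5 = 28/5 = 5.6
  x̄ = (3.6, 5.6),  deviation x̄ - mu_0 = (3.6, 5.6) - (3, 5) = (0.6, 0.6).

Step 2 — sample covariance matrix, S[i,j] = (1/(n-1)) · Σ_k (x_{k,i} - mean_i) · (x_{k,j} - mean_j), divisor n-1 = 4:
  S[A,A] = ((-2.6)·(-2.6) + (0.4)·(0.4) + (2.4)·(2.4) + (1.4)·(1.4) + (-1.6)·(-1.6)) / 4 = 17.2/4 = 4.3
  S[A,B] = ((-2.6)·(-2.6) + (0.4)·(1.4) + (2.4)·(3.4) + (1.4)·(-0.6) + (-1.6)·(-1.6)) / 4 = 17.2/4 = 4.3
  S[B,B] = ((-2.6)·(-2.6) + (1.4)·(1.4) + (3.4)·(3.4) + (-0.6)·(-0.6) + (-1.6)·(-1.6)) / 4 = 23.2/4 = 5.8
  S = [[4.3, 4.3],
 [4.3, 5.8]].

Step 3 — invert S. det(S) = 4.3·5.8 - (4.3)² = 6.45.
  S^{-1} = (1/det) · [[d, -b], [-b, a]] = [[0.8992, -0.6667],
 [-0.6667, 0.6667]].

Step 4 — quadratic form (x̄ - mu_0)^T · S^{-1} · (x̄ - mu_0):
  S^{-1} · (x̄ - mu_0) = (0.1395, 0),
  (x̄ - mu_0)^T · [...] = (0.6)·(0.1395) + (0.6)·(0) = 0.0837.

Step 5 — scale by n: T² = 5 · 0.0837 = 0.4186.

T² ≈ 0.4186


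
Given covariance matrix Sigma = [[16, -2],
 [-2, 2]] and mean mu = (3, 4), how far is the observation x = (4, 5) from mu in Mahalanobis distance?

Step 1 — centre the observation: (x - mu) = (1, 1).

Step 2 — invert Sigma. det(Sigma) = 16·2 - (-2)² = 28.
  Sigma^{-1} = (1/det) · [[d, -b], [-b, a]] = [[0.0714, 0.0714],
 [0.0714, 0.5714]].

Step 3 — form the quadratic (x - mu)^T · Sigma^{-1} · (x - mu):
  Sigma^{-1} · (x - mu) = (0.1429, 0.6429).
  (x - mu)^T · [Sigma^{-1} · (x - mu)] = (1)·(0.1429) + (1)·(0.6429) = 0.7857.

Step 4 — take square root: d = √(0.7857) ≈ 0.8864.

d(x, mu) = √(0.7857) ≈ 0.8864


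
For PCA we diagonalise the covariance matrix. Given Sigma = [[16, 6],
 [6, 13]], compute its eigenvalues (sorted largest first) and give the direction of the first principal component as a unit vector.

Step 1 — characteristic polynomial of 2×2 Sigma:
  det(Sigma - λI) = λ² - trace · λ + det = 0.
  trace = 16 + 13 = 29, det = 16·13 - (6)² = 172.
Step 2 — discriminant:
  Δ = trace² - 4·det = 841 - 688 = 153.
Step 3 — eigenvalues:
  λ = (trace ± √Δ)/2 = (29 ± 12.3693)/2,
  λ_1 = 20.6847,  λ_2 = 8.3153.

Step 4 — unit eigenvector for λ_1: solve (Sigma - λ_1 I)v = 0. First row:
  (16 - 20.6847)·v_x + (6)·v_y = 0, i.e. (-4.6847)·v_x + (6)·v_y = 0,
  so v ∝ (b, λ_1 - a) = (6, 4.6847) = u.
  ||u|| = √((6)² + (4.6847)²) = √(57.946) ≈ 7.6122,
  v_1 = u/||u|| ≈ (0.7882, 0.6154) (||v_1|| = 1).

λ_1 = 20.6847,  λ_2 = 8.3153;  v_1 ≈ (0.7882, 0.6154)


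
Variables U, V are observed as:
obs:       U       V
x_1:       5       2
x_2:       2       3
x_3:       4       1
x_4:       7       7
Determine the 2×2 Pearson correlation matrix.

Step 1 — column means:
  mean(U) = (5 + 2 + 4 + 7) / 4 = 18/4 = 4.5
  mean(V) = (2 + 3 + 1 + 7) / 4 = 13/4 = 3.25

Step 2 — sample variances and covariances s[i,j] = (1/(n-1)) · Σ_k (x_{k,i} - mean_i) · (x_{k,j} - mean_j), with n-1 = 3:
  s[U,U] = ((0.5)·(0.5) + (-2.5)·(-2.5) + (-0.5)·(-0.5) + (2.5)·(2.5)) / 3 = 13/3 = 4.3333
  s[U,V] = ((0.5)·(-1.25) + (-2.5)·(-0.25) + (-0.5)·(-2.25) + (2.5)·(3.75)) / 3 = 10.5/3 = 3.5
  s[V,V] = ((-1.25)·(-1.25) + (-0.25)·(-0.25) + (-2.25)·(-2.25) + (3.75)·(3.75)) / 3 = 20.75/3 = 6.9167
  Sample standard deviations s_i = √(s[i,i]):
  s(U) = √(4.3333) = 2.0817
  s(V) = √(6.9167) = 2.63

Step 3 — r_{ij} = s_{ij} / (s_i · s_j):
  r[U,U] = 1 (diagonal).
  r[U,V] = 3.5 / (2.0817 · 2.63) = 3.5 / 5.4747 = 0.6393
  r[V,V] = 1 (diagonal).

R is symmetric with unit diagonal. Assembling:

R = [[1, 0.6393],
 [0.6393, 1]]


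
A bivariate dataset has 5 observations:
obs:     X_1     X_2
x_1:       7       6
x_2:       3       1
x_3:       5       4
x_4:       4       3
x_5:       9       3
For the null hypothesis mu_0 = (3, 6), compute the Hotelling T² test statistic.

Step 1 — sample mean vector:
  mean(X_1) = (7 + 3 + 5 + 4 + 9) / 5 = 28/5 = 5.6
  mean(X_2) = (6 + 1 + 4 + 3 + 3) / 5 = 17/5 = 3.4
  x̄ = (5.6, 3.4),  deviation x̄ - mu_0 = (5.6, 3.4) - (3, 6) = (2.6, -2.6).

Step 2 — sample covariance matrix, S[i,j] = (1/(n-1)) · Σ_k (x_{k,i} - mean_i) · (x_{k,j} - mean_j), divisor n-1 = 4:
  S[X_1,X_1] = ((1.4)·(1.4) + (-2.6)·(-2.6) + (-0.6)·(-0.6) + (-1.6)·(-1.6) + (3.4)·(3.4)) / 4 = 23.2/4 = 5.8
  S[X_1,X_2] = ((1.4)·(2.6) + (-2.6)·(-2.4) + (-0.6)·(0.6) + (-1.6)·(-0.4) + (3.4)·(-0.4)) / 4 = 8.8/4 = 2.2
  S[X_2,X_2] = ((2.6)·(2.6) + (-2.4)·(-2.4) + (0.6)·(0.6) + (-0.4)·(-0.4) + (-0.4)·(-0.4)) / 4 = 13.2/4 = 3.3
  S = [[5.8, 2.2],
 [2.2, 3.3]].

Step 3 — invert S. det(S) = 5.8·3.3 - (2.2)² = 14.3.
  S^{-1} = (1/det) · [[d, -b], [-b, a]] = [[0.2308, -0.1538],
 [-0.1538, 0.4056]].

Step 4 — quadratic form (x̄ - mu_0)^T · S^{-1} · (x̄ - mu_0):
  S^{-1} · (x̄ - mu_0) = (1, -1.4545),
  (x̄ - mu_0)^T · [...] = (2.6)·(1) + (-2.6)·(-1.4545) = 6.3818.

Step 5 — scale by n: T² = 5 · 6.3818 = 31.9091.

T² ≈ 31.9091


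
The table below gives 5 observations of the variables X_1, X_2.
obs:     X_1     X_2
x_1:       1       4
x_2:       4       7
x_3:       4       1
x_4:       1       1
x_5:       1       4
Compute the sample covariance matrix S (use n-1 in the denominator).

Step 1 — column means:
  mean(X_1) = (1 + 4 + 4 + 1 + 1) / 5 = 11/5 = 2.2
  mean(X_2) = (4 + 7 + 1 + 1 + 4) / 5 = 17/5 = 3.4

Step 2 — sample covariance S[i,j] = (1/(n-1)) · Σ_k (x_{k,i} - mean_i) · (x_{k,j} - mean_j), with n-1 = 4.
  S[X_1,X_1] = ((-1.2)·(-1.2) + (1.8)·(1.8) + (1.8)·(1.8) + (-1.2)·(-1.2) + (-1.2)·(-1.2)) / 4 = 10.8/4 = 2.7
  S[X_1,X_2] = ((-1.2)·(0.6) + (1.8)·(3.6) + (1.8)·(-2.4) + (-1.2)·(-2.4) + (-1.2)·(0.6)) / 4 = 3.6/4 = 0.9
  S[X_2,X_2] = ((0.6)·(0.6) + (3.6)·(3.6) + (-2.4)·(-2.4) + (-2.4)·(-2.4) + (0.6)·(0.6)) / 4 = 25.2/4 = 6.3

S is symmetric (S[j,i] = S[i,j]). Assembling:

S = [[2.7, 0.9],
 [0.9, 6.3]]


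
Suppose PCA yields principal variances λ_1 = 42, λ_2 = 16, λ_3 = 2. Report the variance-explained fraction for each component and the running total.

Step 1 — total variance = trace(Sigma) = Σ λ_i = 42 + 16 + 2 = 60.

Step 2 — fraction explained by component i = λ_i / Σ λ:
  PC1: 42/60 = 0.7
  PC2: 16/60 = 0.2667
  PC3: 2/60 = 0.0333

Step 3 — cumulative fraction after k components = (λ_1 + ... + λ_k) / Σ λ:
  k = 1: 42/60 = 0.7
  k = 2: (42 + 16)/60 = 58/60 = 0.9667
  k = 3: (42 + 16 + 2)/60 = 60/60 = 1

Summary (fraction, with percent):

explained: PC1 0.7 (70%), PC2 0.2667 (26.67%), PC3 0.0333 (3.33%);  cumulative: 0.7, 0.9667, 1


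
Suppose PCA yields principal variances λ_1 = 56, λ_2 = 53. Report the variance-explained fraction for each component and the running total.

Step 1 — total variance = trace(Sigma) = Σ λ_i = 56 + 53 = 109.

Step 2 — fraction explained by component i = λ_i / Σ λ:
  PC1: 56/109 = 0.5138
  PC2: 53/109 = 0.4862

Step 3 — cumulative fraction after k components = (λ_1 + ... + λ_k) / Σ λ:
  k = 1: 56/109 = 0.5138
  k = 2: (56 + 53)/109 = 109/109 = 1

Summary (fraction, with percent):

explained: PC1 0.5138 (51.38%), PC2 0.4862 (48.62%);  cumulative: 0.5138, 1


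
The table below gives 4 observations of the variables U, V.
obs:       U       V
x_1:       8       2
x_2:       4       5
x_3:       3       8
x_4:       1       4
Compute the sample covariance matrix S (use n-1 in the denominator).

Step 1 — column means:
  mean(U) = (8 + 4 + 3 + 1) / 4 = 16/4 = 4
  mean(V) = (2 + 5 + 8 + 4) / 4 = 19/4 = 4.75

Step 2 — sample covariance S[i,j] = (1/(n-1)) · Σ_k (x_{k,i} - mean_i) · (x_{k,j} - mean_j), with n-1 = 3.
  S[U,U] = ((4)·(4) + (0)·(0) + (-1)·(-1) + (-3)·(-3)) / 3 = 26/3 = 8.6667
  S[U,V] = ((4)·(-2.75) + (0)·(0.25) + (-1)·(3.25) + (-3)·(-0.75)) / 3 = -12/3 = -4
  S[V,V] = ((-2.75)·(-2.75) + (0.25)·(0.25) + (3.25)·(3.25) + (-0.75)·(-0.75)) / 3 = 18.75/3 = 6.25

S is symmetric (S[j,i] = S[i,j]). Assembling:

S = [[8.6667, -4],
 [-4, 6.25]]


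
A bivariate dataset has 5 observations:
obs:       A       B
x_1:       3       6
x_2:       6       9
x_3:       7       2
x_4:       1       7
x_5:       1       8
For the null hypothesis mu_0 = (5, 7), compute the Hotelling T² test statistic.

Step 1 — sample mean vector:
  mean(A) = (3 + 6 + 7 + 1 + 1) / 5 = 18/5 = 3.6
  mean(B) = (6 + 9 + 2 + 7 + 8) / 5 = 32/5 = 6.4
  x̄ = (3.6, 6.4),  deviation x̄ - mu_0 = (3.6, 6.4) - (5, 7) = (-1.4, -0.6).

Step 2 — sample covariance matrix, S[i,j] = (1/(n-1)) · Σ_k (x_{k,i} - mean_i) · (x_{k,j} - mean_j), divisor n-1 = 4:
  S[A,A] = ((-0.6)·(-0.6) + (2.4)·(2.4) + (3.4)·(3.4) + (-2.6)·(-2.6) + (-2.6)·(-2.6)) / 4 = 31.2/4 = 7.8
  S[A,B] = ((-0.6)·(-0.4) + (2.4)·(2.6) + (3.4)·(-4.4) + (-2.6)·(0.6) + (-2.6)·(1.6)) / 4 = -14.2/4 = -3.55
  S[B,B] = ((-0.4)·(-0.4) + (2.6)·(2.6) + (-4.4)·(-4.4) + (0.6)·(0.6) + (1.6)·(1.6)) / 4 = 29.2/4 = 7.3
  S = [[7.8, -3.55],
 [-3.55, 7.3]].

Step 3 — invert S. det(S) = 7.8·7.3 - (-3.55)² = 44.3375.
  S^{-1} = (1/det) · [[d, -b], [-b, a]] = [[0.1646, 0.0801],
 [0.0801, 0.1759]].

Step 4 — quadratic form (x̄ - mu_0)^T · S^{-1} · (x̄ - mu_0):
  S^{-1} · (x̄ - mu_0) = (-0.2785, -0.2176),
  (x̄ - mu_0)^T · [...] = (-1.4)·(-0.2785) + (-0.6)·(-0.2176) = 0.5206.

Step 5 — scale by n: T² = 5 · 0.5206 = 2.6028.

T² ≈ 2.6028


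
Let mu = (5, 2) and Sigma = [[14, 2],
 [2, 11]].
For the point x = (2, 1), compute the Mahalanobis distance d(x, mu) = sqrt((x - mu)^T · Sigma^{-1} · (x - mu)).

Step 1 — centre the observation: (x - mu) = (-3, -1).

Step 2 — invert Sigma. det(Sigma) = 14·11 - (2)² = 150.
  Sigma^{-1} = (1/det) · [[d, -b], [-b, a]] = [[0.0733, -0.0133],
 [-0.0133, 0.0933]].

Step 3 — form the quadratic (x - mu)^T · Sigma^{-1} · (x - mu):
  Sigma^{-1} · (x - mu) = (-0.2067, -0.0533).
  (x - mu)^T · [Sigma^{-1} · (x - mu)] = (-3)·(-0.2067) + (-1)·(-0.0533) = 0.6733.

Step 4 — take square root: d = √(0.6733) ≈ 0.8206.

d(x, mu) = √(0.6733) ≈ 0.8206


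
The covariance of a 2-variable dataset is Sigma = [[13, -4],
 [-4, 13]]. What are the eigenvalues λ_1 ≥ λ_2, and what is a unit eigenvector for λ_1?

Step 1 — characteristic polynomial of 2×2 Sigma:
  det(Sigma - λI) = λ² - trace · λ + det = 0.
  trace = 13 + 13 = 26, det = 13·13 - (-4)² = 153.
Step 2 — discriminant:
  Δ = trace² - 4·det = 676 - 612 = 64.
Step 3 — eigenvalues:
  λ = (trace ± √Δ)/2 = (26 ± 8)/2,
  λ_1 = 17,  λ_2 = 9.

Step 4 — unit eigenvector for λ_1: solve (Sigma - λ_1 I)v = 0. First row:
  (13 - 17)·v_x + (-4)·v_y = 0, i.e. (-4)·v_x + (-4)·v_y = 0,
  so v ∝ (b, λ_1 - a) = (-4, 4); multiply by -1 so the first entry is positive: u = (4, -4).
  ||u|| = √((4)² + (-4)²) = √(32) ≈ 5.6569,
  v_1 = u/||u|| ≈ (0.7071, -0.7071) (||v_1|| = 1).

λ_1 = 17,  λ_2 = 9;  v_1 ≈ (0.7071, -0.7071)


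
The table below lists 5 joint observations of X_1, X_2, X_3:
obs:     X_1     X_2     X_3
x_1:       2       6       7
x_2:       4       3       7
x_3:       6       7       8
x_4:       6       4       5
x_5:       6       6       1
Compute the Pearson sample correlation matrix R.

Step 1 — column means:
  mean(X_1) = (2 + 4 + 6 + 6 + 6) / 5 = 24/5 = 4.8
  mean(X_2) = (6 + 3 + 7 + 4 + 6) / 5 = 26/5 = 5.2
  mean(X_3) = (7 + 7 + 8 + 5 + 1) / 5 = 28/5 = 5.6

Step 2 — sample variances and covariances s[i,j] = (1/(n-1)) · Σ_k (x_{k,i} - mean_i) · (x_{k,j} - mean_j), with n-1 = 4:
  s[X_1,X_1] = ((-2.8)·(-2.8) + (-0.8)·(-0.8) + (1.2)·(1.2) + (1.2)·(1.2) + (1.2)·(1.2)) / 4 = 12.8/4 = 3.2
  s[X_1,X_2] = ((-2.8)·(0.8) + (-0.8)·(-2.2) + (1.2)·(1.8) + (1.2)·(-1.2) + (1.2)·(0.8)) / 4 = 1.2/4 = 0.3
  s[X_1,X_3] = ((-2.8)·(1.4) + (-0.8)·(1.4) + (1.2)·(2.4) + (1.2)·(-0.6) + (1.2)·(-4.6)) / 4 = -8.4/4 = -2.1
  s[X_2,X_2] = ((0.8)·(0.8) + (-2.2)·(-2.2) + (1.8)·(1.8) + (-1.2)·(-1.2) + (0.8)·(0.8)) / 4 = 10.8/4 = 2.7
  s[X_2,X_3] = ((0.8)·(1.4) + (-2.2)·(1.4) + (1.8)·(2.4) + (-1.2)·(-0.6) + (0.8)·(-4.6)) / 4 = -0.6/4 = -0.15
  s[X_3,X_3] = ((1.4)·(1.4) + (1.4)·(1.4) + (2.4)·(2.4) + (-0.6)·(-0.6) + (-4.6)·(-4.6)) / 4 = 31.2/4 = 7.8
  Sample standard deviations s_i = √(s[i,i]):
  s(X_1) = √(3.2) = 1.7889
  s(X_2) = √(2.7) = 1.6432
  s(X_3) = √(7.8) = 2.7928

Step 3 — r_{ij} = s_{ij} / (s_i · s_j):
  r[X_1,X_1] = 1 (diagonal).
  r[X_1,X_2] = 0.3 / (1.7889 · 1.6432) = 0.3 / 2.9394 = 0.1021
  r[X_1,X_3] = -2.1 / (1.7889 · 2.7928) = -2.1 / 4.996 = -0.4203
  r[X_2,X_2] = 1 (diagonal).
  r[X_2,X_3] = -0.15 / (1.6432 · 2.7928) = -0.15 / 4.5891 = -0.0327
  r[X_3,X_3] = 1 (diagonal).

R is symmetric with unit diagonal. Assembling:

R = [[1, 0.1021, -0.4203],
 [0.1021, 1, -0.0327],
 [-0.4203, -0.0327, 1]]


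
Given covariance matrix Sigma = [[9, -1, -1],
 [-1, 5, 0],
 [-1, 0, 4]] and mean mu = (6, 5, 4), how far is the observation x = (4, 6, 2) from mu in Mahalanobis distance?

Step 1 — centre the observation: (x - mu) = (-2, 1, -2).

Step 2 — invert Sigma (cofactor / det for 3×3, or solve directly):
  Sigma^{-1} = [[0.117, 0.0234, 0.0292],
 [0.0234, 0.2047, 0.0058],
 [0.0292, 0.0058, 0.2573]].

Step 3 — form the quadratic (x - mu)^T · Sigma^{-1} · (x - mu):
  Sigma^{-1} · (x - mu) = (-0.269, 0.1462, -0.5673).
  (x - mu)^T · [Sigma^{-1} · (x - mu)] = (-2)·(-0.269) + (1)·(0.1462) + (-2)·(-0.5673) = 1.8187.

Step 4 — take square root: d = √(1.8187) ≈ 1.3486.

d(x, mu) = √(1.8187) ≈ 1.3486


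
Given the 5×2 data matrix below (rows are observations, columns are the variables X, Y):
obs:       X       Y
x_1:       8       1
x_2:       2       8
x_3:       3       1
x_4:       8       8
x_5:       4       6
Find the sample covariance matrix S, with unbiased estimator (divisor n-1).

Step 1 — column means:
  mean(X) = (8 + 2 + 3 + 8 + 4) / 5 = 25/5 = 5
  mean(Y) = (1 + 8 + 1 + 8 + 6) / 5 = 24/5 = 4.8

Step 2 — sample covariance S[i,j] = (1/(n-1)) · Σ_k (x_{k,i} - mean_i) · (x_{k,j} - mean_j), with n-1 = 4.
  S[X,X] = ((3)·(3) + (-3)·(-3) + (-2)·(-2) + (3)·(3) + (-1)·(-1)) / 4 = 32/4 = 8
  S[X,Y] = ((3)·(-3.8) + (-3)·(3.2) + (-2)·(-3.8) + (3)·(3.2) + (-1)·(1.2)) / 4 = -5/4 = -1.25
  S[Y,Y] = ((-3.8)·(-3.8) + (3.2)·(3.2) + (-3.8)·(-3.8) + (3.2)·(3.2) + (1.2)·(1.2)) / 4 = 50.8/4 = 12.7

S is symmetric (S[j,i] = S[i,j]). Assembling:

S = [[8, -1.25],
 [-1.25, 12.7]]
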